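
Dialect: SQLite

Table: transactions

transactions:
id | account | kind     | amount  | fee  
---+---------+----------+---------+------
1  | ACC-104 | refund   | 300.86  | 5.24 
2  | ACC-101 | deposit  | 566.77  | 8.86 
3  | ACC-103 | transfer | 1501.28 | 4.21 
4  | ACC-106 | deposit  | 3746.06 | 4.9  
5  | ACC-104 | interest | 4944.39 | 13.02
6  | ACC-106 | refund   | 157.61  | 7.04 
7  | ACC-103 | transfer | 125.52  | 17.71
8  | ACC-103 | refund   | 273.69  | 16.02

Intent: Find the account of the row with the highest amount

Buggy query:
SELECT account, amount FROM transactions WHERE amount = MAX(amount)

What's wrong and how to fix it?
Bug: MAX(amount) is an aggregate and cannot be used directly in WHERE

Fix: Wrap MAX in a scalar subquery so WHERE compares against a single value

Corrected query:
SELECT account, amount FROM transactions WHERE amount = (SELECT MAX(amount) FROM transactions)

Result:
account | amount 
--------+--------
ACC-104 | 4944.39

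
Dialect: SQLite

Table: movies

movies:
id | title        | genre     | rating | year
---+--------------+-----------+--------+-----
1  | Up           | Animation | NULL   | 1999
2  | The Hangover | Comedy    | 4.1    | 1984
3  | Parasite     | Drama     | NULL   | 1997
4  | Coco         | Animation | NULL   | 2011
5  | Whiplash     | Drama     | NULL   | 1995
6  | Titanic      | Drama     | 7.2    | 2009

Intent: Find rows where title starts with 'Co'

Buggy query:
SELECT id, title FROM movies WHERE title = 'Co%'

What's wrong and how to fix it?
Bug: Wildcards only work with LIKE; '=' treats '%' as a literal character

Fix: Use LIKE for wildcard pattern matching

Corrected query:
SELECT id, title FROM movies WHERE title LIKE 'Co%'

Result:
id | title
---+------
4  | Coco 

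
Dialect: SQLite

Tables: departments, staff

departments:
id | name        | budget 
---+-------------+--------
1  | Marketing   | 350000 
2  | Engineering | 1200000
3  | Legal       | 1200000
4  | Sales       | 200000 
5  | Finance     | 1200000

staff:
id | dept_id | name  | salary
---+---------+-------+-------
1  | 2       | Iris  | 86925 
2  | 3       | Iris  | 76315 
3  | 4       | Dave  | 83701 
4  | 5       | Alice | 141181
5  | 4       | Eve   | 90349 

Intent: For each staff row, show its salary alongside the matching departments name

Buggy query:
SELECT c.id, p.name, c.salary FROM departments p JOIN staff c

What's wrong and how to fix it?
Bug: Missing join condition: each staff row is matched to all departments rows instead of just its own

Fix: Add ON c.dept_id = p.id to the JOIN

Corrected query:
SELECT c.id, p.name, c.salary FROM departments p JOIN staff c ON c.dept_id = p.id

Result:
id | name        | salary
---+-------------+-------
1  | Engineering | 86925 
2  | Legal       | 76315 
3  | Sales       | 83701 
4  | Finance     | 141181
5  | Sales       | 90349 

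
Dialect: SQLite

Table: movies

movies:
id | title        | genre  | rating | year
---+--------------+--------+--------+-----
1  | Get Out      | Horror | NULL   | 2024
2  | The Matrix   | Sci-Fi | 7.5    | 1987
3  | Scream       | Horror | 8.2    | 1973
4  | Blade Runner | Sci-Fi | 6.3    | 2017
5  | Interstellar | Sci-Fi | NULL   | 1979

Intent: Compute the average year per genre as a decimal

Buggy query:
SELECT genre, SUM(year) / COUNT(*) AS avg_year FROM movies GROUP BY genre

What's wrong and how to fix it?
Bug: Both operands are integers, so '/' performs integer division and truncates

Fix: Multiply by 1.0 (or CAST to REAL) to force floating-point division

Corrected query:
SELECT genre, SUM(year) * 1.0 / COUNT(*) AS avg_year FROM movies GROUP BY genre

Result:
genre  | avg_year   
-------+------------
Horror | 1998.5     
Sci-Fi | 1994.333333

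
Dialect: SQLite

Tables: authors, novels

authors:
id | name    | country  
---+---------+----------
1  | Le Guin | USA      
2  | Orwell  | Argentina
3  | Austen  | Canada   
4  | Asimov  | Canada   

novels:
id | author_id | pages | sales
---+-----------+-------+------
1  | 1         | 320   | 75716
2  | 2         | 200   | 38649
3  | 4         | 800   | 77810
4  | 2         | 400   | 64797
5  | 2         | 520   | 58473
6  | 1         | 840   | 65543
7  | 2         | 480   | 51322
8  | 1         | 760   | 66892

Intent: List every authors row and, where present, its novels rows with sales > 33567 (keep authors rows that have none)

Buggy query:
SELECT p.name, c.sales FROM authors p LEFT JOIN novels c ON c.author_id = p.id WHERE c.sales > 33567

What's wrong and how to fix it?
Bug: Filtering c.sales in WHERE discards the NULL rows produced by LEFT JOIN, turning it into an inner join

Fix: Move the right-table condition into the ON clause so unmatched parents are kept

Corrected query:
SELECT p.name, c.sales FROM authors p LEFT JOIN novels c ON c.author_id = p.id AND c.sales > 33567

Result:
name    | sales
--------+------
Le Guin | 65543
Le Guin | 66892
Le Guin | 75716
Orwell  | 38649
Orwell  | 51322
Orwell  | 58473
Orwell  | 64797
Austen  | NULL 
Asimov  | 77810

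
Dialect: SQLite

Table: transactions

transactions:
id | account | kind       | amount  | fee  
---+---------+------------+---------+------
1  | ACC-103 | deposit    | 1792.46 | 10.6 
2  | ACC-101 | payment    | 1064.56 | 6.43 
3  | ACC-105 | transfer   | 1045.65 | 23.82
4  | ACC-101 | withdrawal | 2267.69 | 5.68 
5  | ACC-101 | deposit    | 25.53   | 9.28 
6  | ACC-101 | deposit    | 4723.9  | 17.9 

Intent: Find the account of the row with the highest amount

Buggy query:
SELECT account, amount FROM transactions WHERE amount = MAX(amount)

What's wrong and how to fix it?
Bug: MAX(amount) is an aggregate and cannot be used directly in WHERE

Fix: Wrap MAX in a scalar subquery so WHERE compares against a single value

Corrected query:
SELECT account, amount FROM transactions WHERE amount = (SELECT MAX(amount) FROM transactions)

Result:
account | amount
--------+-------
ACC-101 | 4723.9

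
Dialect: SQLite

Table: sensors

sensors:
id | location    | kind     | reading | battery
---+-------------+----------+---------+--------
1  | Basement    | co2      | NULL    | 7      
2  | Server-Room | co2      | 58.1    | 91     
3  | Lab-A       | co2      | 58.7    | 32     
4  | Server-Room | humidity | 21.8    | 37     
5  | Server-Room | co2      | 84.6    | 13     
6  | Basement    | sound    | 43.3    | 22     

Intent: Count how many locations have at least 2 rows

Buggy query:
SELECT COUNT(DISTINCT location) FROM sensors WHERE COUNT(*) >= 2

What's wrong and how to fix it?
Bug: WHERE filters individual rows, not groups, so a group-level COUNT is invalid there

Fix: Group first with HAVING COUNT(*) >= 2, then COUNT the resulting groups

Corrected query:
SELECT COUNT(*) FROM (SELECT location FROM sensors GROUP BY location HAVING COUNT(*) >= 2)

Result:
COUNT(*)
--------
2       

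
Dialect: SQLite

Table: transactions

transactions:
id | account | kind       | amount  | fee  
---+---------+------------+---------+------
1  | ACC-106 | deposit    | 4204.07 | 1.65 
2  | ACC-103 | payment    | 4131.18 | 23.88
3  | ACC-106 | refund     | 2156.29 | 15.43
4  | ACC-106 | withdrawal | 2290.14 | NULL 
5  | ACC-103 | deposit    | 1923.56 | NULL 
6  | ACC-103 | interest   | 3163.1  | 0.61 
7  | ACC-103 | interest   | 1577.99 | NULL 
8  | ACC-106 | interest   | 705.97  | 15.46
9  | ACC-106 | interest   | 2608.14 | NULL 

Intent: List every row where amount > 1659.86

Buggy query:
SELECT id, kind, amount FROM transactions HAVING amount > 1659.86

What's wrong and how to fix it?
Bug: HAVING filters the output of aggregation, but this query has no GROUP BY and no aggregate functions, so SQLite rejects it (HAVING clause on a non-aggregate query); the condition here is per row

Fix: Replace HAVING with WHERE since the condition applies to individual rows

Corrected query:
SELECT id, kind, amount FROM transactions WHERE amount > 1659.86

Result:
id | kind       | amount 
---+------------+--------
1  | deposit    | 4204.07
2  | payment    | 4131.18
3  | refund     | 2156.29
4  | withdrawal | 2290.14
5  | deposit    | 1923.56
6  | interest   | 3163.1 
9  | interest   | 2608.14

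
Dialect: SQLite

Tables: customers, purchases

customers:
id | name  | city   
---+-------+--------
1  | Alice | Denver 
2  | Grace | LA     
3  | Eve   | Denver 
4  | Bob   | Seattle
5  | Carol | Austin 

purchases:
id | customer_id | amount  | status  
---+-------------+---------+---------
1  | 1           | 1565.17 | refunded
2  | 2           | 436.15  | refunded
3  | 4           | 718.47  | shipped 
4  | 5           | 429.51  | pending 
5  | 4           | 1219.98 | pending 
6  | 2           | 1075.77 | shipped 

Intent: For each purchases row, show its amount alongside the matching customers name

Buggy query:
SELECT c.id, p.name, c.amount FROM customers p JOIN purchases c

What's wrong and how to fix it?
Bug: Missing join condition: each purchases row is matched to all customers rows instead of just its own

Fix: Specify the join condition linking the foreign key to the parent id

Corrected query:
SELECT c.id, p.name, c.amount FROM customers p JOIN purchases c ON c.customer_id = p.id

Result:
id | name  | amount 
---+-------+--------
1  | Alice | 1565.17
2  | Grace | 436.15 
3  | Bob   | 718.47 
4  | Carol | 429.51 
5  | Bob   | 1219.98
6  | Grace | 1075.77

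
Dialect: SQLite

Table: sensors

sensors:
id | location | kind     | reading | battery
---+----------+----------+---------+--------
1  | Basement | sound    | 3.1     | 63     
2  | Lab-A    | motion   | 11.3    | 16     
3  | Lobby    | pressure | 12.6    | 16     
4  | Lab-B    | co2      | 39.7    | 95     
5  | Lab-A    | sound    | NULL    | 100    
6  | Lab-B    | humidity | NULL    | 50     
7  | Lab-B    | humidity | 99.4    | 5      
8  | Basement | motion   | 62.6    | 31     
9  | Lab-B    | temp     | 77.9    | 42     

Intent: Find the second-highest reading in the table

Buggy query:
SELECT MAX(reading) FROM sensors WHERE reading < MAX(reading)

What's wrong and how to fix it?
Bug: The inner MAX is an aggregate inside WHERE, which is not allowed

Fix: Compute the overall MAX in a subquery, then take MAX of rows below it

Corrected query:
SELECT MAX(reading) FROM sensors WHERE reading < (SELECT MAX(reading) FROM sensors)

Result:
MAX(reading)
------------
77.9        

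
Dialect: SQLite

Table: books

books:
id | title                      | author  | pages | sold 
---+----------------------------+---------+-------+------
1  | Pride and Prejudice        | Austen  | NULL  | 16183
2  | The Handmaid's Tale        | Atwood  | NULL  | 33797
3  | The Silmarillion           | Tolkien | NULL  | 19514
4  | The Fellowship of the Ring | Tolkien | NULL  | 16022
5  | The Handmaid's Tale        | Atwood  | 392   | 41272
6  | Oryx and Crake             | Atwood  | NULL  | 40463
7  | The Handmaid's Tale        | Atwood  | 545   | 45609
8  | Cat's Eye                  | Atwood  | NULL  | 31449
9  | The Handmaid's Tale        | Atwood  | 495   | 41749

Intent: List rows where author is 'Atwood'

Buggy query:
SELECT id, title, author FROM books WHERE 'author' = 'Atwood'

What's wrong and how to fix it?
Bug: Single quotes denote string literals in SQL; the column name is being compared as a constant string

Fix: Reference the column as author without single quotes

Corrected query:
SELECT id, title, author FROM books WHERE author = 'Atwood'

Result:
id | title               | author
---+---------------------+-------
2  | The Handmaid's Tale | Atwood
5  | The Handmaid's Tale | Atwood
6  | Oryx and Crake      | Atwood
7  | The Handmaid's Tale | Atwood
8  | Cat's Eye           | Atwood
9  | The Handmaid's Tale | Atwood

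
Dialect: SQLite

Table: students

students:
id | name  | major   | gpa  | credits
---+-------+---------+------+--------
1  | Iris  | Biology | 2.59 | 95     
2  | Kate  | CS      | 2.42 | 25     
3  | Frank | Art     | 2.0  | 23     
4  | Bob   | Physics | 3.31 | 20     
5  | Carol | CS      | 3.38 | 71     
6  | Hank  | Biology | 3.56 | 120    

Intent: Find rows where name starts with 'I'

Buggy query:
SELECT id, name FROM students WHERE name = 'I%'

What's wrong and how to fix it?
Bug: '=' compares the literal string including the % character; pattern matching needs LIKE

Fix: Replace '=' with LIKE so 'I%' is treated as a pattern

Corrected query:
SELECT id, name FROM students WHERE name LIKE 'I%'

Result:
id | name
---+-----
1  | Iris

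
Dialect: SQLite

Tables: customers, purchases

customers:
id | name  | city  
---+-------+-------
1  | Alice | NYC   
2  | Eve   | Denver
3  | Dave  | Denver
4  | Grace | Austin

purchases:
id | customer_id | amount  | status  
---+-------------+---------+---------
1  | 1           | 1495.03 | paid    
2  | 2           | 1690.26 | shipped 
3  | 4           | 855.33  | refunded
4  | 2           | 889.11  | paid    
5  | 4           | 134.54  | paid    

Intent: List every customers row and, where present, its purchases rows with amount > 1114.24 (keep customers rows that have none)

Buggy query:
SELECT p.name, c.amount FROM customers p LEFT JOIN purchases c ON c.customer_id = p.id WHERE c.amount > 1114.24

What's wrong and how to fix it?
Bug: Filtering c.amount in WHERE discards the NULL rows produced by LEFT JOIN, turning it into an inner join

Fix: Put 'c.amount > 1114.24' in the JOIN's ON clause instead of WHERE

Corrected query:
SELECT p.name, c.amount FROM customers p LEFT JOIN purchases c ON c.customer_id = p.id AND c.amount > 1114.24

Result:
name  | amount 
------+--------
Alice | 1495.03
Eve   | 1690.26
Dave  | NULL   
Grace | NULL   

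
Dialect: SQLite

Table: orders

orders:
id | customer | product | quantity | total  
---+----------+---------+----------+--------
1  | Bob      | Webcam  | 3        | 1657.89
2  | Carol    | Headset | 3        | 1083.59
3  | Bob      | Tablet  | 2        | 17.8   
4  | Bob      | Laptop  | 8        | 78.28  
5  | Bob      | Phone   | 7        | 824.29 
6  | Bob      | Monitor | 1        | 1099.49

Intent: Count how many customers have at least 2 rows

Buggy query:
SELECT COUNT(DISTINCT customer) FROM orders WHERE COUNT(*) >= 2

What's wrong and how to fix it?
Bug: COUNT(*) cannot appear in WHERE; the per-group count doesn't exist yet

Fix: Group first with HAVING COUNT(*) >= 2, then COUNT the resulting groups

Corrected query:
SELECT COUNT(*) FROM (SELECT customer FROM orders GROUP BY customer HAVING COUNT(*) >= 2)

Result:
COUNT(*)
--------
1       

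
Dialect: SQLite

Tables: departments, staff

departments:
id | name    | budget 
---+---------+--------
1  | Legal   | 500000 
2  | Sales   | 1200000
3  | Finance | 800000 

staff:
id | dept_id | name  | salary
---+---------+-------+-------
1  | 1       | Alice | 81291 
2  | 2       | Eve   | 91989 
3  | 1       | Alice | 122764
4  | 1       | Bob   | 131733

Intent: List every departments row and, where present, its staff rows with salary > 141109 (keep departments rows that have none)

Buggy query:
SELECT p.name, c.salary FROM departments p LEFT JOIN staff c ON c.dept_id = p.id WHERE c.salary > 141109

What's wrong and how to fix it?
Bug: A WHERE condition on the right-hand table after LEFT JOIN drops unmatched parents

Fix: Move the right-table condition into the ON clause so unmatched parents are kept

Corrected query:
SELECT p.name, c.salary FROM departments p LEFT JOIN staff c ON c.dept_id = p.id AND c.salary > 141109

Result:
name    | salary
--------+-------
Legal   | NULL  
Sales   | NULL  
Finance | NULL  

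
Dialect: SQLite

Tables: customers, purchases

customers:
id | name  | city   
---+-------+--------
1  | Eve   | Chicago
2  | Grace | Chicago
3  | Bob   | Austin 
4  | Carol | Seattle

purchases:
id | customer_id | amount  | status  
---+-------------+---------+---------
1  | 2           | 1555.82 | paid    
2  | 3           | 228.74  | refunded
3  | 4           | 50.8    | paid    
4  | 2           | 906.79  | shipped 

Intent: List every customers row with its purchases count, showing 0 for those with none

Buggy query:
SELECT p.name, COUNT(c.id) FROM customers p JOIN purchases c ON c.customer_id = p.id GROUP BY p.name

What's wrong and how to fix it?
Bug: An inner join excludes parents with zero children

Fix: Switch to LEFT JOIN to retain unmatched parent rows

Corrected query:
SELECT p.name, COUNT(c.id) FROM customers p LEFT JOIN purchases c ON c.customer_id = p.id GROUP BY p.name

Result:
name  | COUNT(c.id)
------+------------
Bob   | 1          
Carol | 1          
Eve   | 0          
Grace | 2          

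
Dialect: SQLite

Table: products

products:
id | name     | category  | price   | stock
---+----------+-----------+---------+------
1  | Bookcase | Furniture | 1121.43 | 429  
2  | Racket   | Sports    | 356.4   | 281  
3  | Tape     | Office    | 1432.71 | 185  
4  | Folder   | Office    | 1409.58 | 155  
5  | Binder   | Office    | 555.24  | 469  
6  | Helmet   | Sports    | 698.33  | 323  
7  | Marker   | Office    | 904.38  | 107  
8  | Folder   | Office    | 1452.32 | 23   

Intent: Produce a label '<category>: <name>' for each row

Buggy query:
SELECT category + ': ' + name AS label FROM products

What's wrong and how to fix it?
Bug: SQLite uses || for string concatenation; + coerces text to numbers (yielding 0)

Fix: Use the || operator for string concatenation

Corrected query:
SELECT category || ': ' || name AS label FROM products

Result:
label              
-------------------
Furniture: Bookcase
Sports: Racket     
Office: Tape       
Office: Folder     
Office: Binder     
Sports: Helmet     
Office: Marker     
Office: Folder     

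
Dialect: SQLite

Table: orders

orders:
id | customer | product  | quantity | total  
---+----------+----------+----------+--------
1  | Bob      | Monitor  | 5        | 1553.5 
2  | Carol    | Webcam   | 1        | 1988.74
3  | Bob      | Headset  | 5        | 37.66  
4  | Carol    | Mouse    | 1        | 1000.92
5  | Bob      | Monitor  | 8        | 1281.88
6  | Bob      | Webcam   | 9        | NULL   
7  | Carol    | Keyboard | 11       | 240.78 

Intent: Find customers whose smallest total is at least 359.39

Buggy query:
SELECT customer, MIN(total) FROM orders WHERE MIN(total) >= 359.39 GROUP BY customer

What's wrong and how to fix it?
Bug: Aggregates like MIN are computed per group after WHERE runs

Fix: Replace WHERE with HAVING after the GROUP BY

Corrected query:
SELECT customer, MIN(total) FROM orders GROUP BY customer HAVING MIN(total) >= 359.39

Result:
(no rows)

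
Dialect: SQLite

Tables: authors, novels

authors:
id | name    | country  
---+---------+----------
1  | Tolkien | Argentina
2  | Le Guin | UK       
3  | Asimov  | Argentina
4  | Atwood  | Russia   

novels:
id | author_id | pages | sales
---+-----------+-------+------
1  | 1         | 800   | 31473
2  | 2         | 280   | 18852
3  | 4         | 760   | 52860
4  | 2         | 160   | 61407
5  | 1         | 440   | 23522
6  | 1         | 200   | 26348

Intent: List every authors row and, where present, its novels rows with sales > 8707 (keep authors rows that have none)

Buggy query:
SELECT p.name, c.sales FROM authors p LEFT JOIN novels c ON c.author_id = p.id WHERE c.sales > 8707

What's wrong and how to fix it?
Bug: Filtering c.sales in WHERE discards the NULL rows produced by LEFT JOIN, turning it into an inner join

Fix: Put 'c.sales > 8707' in the JOIN's ON clause instead of WHERE

Corrected query:
SELECT p.name, c.sales FROM authors p LEFT JOIN novels c ON c.author_id = p.id AND c.sales > 8707

Result:
name    | sales
--------+------
Tolkien | 23522
Tolkien | 26348
Tolkien | 31473
Le Guin | 18852
Le Guin | 61407
Asimov  | NULL 
Atwood  | 52860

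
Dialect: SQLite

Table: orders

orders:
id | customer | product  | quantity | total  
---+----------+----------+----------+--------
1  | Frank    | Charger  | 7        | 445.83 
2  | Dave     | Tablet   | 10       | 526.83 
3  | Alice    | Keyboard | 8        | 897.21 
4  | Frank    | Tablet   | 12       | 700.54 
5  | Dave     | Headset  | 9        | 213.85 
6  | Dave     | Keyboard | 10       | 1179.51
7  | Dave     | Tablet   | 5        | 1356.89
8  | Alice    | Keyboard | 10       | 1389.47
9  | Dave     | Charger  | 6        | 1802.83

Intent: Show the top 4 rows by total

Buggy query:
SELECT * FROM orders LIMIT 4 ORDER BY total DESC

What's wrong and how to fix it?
Bug: LIMIT must come after ORDER BY

Fix: Sort with ORDER BY, then apply LIMIT

Corrected query:
SELECT * FROM orders ORDER BY total DESC LIMIT 4

Result:
id | customer | product  | quantity | total  
---+----------+----------+----------+--------
9  | Dave     | Charger  | 6        | 1802.83
8  | Alice    | Keyboard | 10       | 1389.47
7  | Dave     | Tablet   | 5        | 1356.89
6  | Dave     | Keyboard | 10       | 1179.51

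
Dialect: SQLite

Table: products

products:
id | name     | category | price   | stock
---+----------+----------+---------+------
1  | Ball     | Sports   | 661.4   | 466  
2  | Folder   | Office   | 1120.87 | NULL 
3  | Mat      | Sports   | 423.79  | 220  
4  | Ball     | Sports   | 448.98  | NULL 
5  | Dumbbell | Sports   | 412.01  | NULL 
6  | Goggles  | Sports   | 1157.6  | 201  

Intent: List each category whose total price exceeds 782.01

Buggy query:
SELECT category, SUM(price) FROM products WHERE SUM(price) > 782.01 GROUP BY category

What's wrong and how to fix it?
Bug: SUM(price) is an aggregate, but WHERE filters rows before aggregation

Fix: Use HAVING (which filters groups after aggregation) instead of WHERE

Corrected query:
SELECT category, SUM(price) FROM products GROUP BY category HAVING SUM(price) > 782.01

Result:
category | SUM(price)
---------+-----------
Office   | 1120.87   
Sports   | 3103.78   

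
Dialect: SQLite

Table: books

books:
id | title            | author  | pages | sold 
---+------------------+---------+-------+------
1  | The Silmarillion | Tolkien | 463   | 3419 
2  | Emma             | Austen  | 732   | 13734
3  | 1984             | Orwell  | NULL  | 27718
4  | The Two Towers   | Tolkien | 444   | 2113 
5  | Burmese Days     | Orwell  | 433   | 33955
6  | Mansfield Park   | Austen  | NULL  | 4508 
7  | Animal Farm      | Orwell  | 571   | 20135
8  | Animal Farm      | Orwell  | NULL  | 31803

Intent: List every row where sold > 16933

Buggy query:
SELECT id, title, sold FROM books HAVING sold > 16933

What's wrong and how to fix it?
Bug: HAVING filters the output of aggregation, but this query has no GROUP BY and no aggregate functions, so SQLite rejects it (HAVING clause on a non-aggregate query); the condition here is per row

Fix: Use WHERE for row-level filtering

Corrected query:
SELECT id, title, sold FROM books WHERE sold > 16933

Result:
id | title        | sold 
---+--------------+------
3  | 1984         | 27718
5  | Burmese Days | 33955
7  | Animal Farm  | 20135
8  | Animal Farm  | 31803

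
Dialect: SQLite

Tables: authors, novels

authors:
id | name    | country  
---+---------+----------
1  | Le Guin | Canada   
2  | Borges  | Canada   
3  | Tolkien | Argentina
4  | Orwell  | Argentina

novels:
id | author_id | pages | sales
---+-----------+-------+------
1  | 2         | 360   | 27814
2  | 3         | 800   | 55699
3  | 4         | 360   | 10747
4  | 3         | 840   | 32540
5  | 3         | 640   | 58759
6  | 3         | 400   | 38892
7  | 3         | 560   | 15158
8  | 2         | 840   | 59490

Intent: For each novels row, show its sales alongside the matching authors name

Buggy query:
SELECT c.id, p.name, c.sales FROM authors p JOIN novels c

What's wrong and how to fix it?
Bug: JOIN with no ON clause produces a cartesian product; every novels row pairs with every authors row

Fix: Specify the join condition linking the foreign key to the parent id

Corrected query:
SELECT c.id, p.name, c.sales FROM authors p JOIN novels c ON c.author_id = p.id

Result:
id | name    | sales
---+---------+------
1  | Borges  | 27814
2  | Tolkien | 55699
3  | Orwell  | 10747
4  | Tolkien | 32540
5  | Tolkien | 58759
6  | Tolkien | 38892
7  | Tolkien | 15158
8  | Borges  | 59490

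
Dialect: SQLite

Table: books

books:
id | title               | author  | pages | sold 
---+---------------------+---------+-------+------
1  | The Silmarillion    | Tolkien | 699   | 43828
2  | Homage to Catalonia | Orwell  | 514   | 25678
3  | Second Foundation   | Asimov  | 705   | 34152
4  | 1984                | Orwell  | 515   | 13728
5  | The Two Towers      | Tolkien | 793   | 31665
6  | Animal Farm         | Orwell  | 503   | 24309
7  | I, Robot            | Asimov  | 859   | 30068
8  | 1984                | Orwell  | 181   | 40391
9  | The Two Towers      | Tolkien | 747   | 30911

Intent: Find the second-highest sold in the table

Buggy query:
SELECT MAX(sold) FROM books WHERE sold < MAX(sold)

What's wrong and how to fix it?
Bug: MAX(sold) on the right of the comparison is an aggregate-in-WHERE error

Fix: Put the inner MAX in a scalar subquery

Corrected query:
SELECT MAX(sold) FROM books WHERE sold < (SELECT MAX(sold) FROM books)

Result:
MAX(sold)
---------
40391    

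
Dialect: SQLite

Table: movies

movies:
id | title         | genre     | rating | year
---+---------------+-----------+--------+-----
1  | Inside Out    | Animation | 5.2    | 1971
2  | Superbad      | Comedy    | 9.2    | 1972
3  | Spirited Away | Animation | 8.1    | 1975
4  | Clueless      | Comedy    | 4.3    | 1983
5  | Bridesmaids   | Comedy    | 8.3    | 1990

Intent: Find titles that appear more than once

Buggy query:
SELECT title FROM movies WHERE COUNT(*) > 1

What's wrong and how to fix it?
Bug: COUNT(*) is an aggregate and cannot be used in WHERE

Fix: Group first, then use HAVING for the count condition

Corrected query:
SELECT title FROM movies GROUP BY title HAVING COUNT(*) > 1

Result:
(no rows)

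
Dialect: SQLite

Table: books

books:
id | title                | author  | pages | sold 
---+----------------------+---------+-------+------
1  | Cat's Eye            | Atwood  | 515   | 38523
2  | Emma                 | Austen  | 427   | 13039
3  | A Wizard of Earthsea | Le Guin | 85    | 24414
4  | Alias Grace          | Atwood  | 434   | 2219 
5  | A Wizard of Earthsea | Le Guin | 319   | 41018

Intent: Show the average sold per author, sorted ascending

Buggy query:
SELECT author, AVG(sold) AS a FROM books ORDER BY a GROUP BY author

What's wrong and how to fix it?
Bug: ORDER BY appears before GROUP BY; SQL clause order requires GROUP BY first

Fix: Reorder: SELECT … FROM … GROUP BY … ORDER BY …

Corrected query:
SELECT author, AVG(sold) AS a FROM books GROUP BY author ORDER BY a

Result:
author  | a    
--------+------
Austen  | 13039
Atwood  | 20371
Le Guin | 32716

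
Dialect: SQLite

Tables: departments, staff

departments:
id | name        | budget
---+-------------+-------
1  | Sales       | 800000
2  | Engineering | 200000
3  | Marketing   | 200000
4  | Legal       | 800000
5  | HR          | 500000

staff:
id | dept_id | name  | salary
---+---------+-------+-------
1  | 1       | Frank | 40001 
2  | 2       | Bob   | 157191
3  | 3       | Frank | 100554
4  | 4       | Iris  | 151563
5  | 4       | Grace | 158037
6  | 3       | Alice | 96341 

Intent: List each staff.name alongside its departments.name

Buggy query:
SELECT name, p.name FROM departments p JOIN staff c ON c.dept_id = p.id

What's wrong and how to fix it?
Bug: Both tables have a 'name' column; the unqualified reference is ambiguous

Fix: Prefix ambiguous columns with the table alias

Corrected query:
SELECT c.name, p.name FROM departments p JOIN staff c ON c.dept_id = p.id

Result:
name  | name       
------+------------
Frank | Sales      
Bob   | Engineering
Frank | Marketing  
Iris  | Legal      
Grace | Legal      
Alice | Marketing  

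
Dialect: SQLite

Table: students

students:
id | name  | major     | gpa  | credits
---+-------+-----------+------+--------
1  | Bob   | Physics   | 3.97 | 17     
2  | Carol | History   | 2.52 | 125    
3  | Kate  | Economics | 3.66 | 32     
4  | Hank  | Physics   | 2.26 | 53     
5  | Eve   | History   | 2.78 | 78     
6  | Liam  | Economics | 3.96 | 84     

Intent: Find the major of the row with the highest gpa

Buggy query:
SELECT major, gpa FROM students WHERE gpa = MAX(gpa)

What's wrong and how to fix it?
Bug: WHERE is evaluated per row; an aggregate over the whole table isn't defined there

Fix: Use a subquery: WHERE gpa = (SELECT MAX(gpa) FROM students)

Corrected query:
SELECT major, gpa FROM students WHERE gpa = (SELECT MAX(gpa) FROM students)

Result:
major   | gpa 
--------+-----
Physics | 3.97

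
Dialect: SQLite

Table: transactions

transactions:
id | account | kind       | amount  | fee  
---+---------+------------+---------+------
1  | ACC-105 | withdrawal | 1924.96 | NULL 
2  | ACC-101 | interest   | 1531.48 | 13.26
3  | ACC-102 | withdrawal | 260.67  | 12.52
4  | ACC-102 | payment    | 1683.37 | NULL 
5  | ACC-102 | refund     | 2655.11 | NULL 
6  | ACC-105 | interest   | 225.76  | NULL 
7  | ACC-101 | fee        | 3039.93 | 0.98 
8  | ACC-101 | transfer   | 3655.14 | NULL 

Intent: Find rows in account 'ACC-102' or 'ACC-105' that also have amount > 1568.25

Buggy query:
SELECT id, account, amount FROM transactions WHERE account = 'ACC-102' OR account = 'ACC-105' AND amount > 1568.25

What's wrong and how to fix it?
Bug: Without parentheses, AND is evaluated before OR, so the amount filter only applies to the 'ACC-105' branch

Fix: Add parentheses around the OR so the AND applies to both alternatives

Corrected query:
SELECT id, account, amount FROM transactions WHERE (account = 'ACC-102' OR account = 'ACC-105') AND amount > 1568.25

Result:
id | account | amount 
---+---------+--------
1  | ACC-105 | 1924.96
4  | ACC-102 | 1683.37
5  | ACC-102 | 2655.11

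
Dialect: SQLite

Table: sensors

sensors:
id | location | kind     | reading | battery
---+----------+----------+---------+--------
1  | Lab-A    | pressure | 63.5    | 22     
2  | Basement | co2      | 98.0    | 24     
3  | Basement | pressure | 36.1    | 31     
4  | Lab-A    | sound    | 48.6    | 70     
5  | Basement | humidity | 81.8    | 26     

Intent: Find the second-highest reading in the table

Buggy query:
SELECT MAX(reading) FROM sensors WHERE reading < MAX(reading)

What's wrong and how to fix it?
Bug: The inner MAX is an aggregate inside WHERE, which is not allowed

Fix: Put the inner MAX in a scalar subquery

Corrected query:
SELECT MAX(reading) FROM sensors WHERE reading < (SELECT MAX(reading) FROM sensors)

Result:
MAX(reading)
------------
81.8        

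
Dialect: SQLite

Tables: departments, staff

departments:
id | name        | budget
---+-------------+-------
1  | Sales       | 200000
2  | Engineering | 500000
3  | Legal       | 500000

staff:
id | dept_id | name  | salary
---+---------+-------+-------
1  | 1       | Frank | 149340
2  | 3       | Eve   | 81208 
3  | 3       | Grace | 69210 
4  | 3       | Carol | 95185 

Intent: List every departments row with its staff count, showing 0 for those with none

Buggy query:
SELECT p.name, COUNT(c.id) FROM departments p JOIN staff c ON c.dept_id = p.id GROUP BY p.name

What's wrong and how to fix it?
Bug: An inner join excludes parents with zero children

Fix: Switch to LEFT JOIN to retain unmatched parent rows

Corrected query:
SELECT p.name, COUNT(c.id) FROM departments p LEFT JOIN staff c ON c.dept_id = p.id GROUP BY p.name

Result:
name        | COUNT(c.id)
------------+------------
Engineering | 0          
Legal       | 3          
Sales       | 1          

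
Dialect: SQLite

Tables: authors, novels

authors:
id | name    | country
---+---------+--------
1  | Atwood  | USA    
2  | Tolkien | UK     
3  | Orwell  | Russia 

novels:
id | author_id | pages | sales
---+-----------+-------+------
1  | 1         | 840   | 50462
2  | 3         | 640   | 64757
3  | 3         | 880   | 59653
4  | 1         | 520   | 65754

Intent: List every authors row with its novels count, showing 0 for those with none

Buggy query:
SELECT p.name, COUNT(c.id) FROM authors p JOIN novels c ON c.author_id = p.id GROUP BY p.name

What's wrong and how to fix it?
Bug: INNER JOIN drops authors rows that have no matching novels rows

Fix: Switch to LEFT JOIN to retain unmatched parent rows

Corrected query:
SELECT p.name, COUNT(c.id) FROM authors p LEFT JOIN novels c ON c.author_id = p.id GROUP BY p.name

Result:
name    | COUNT(c.id)
--------+------------
Atwood  | 2          
Orwell  | 2          
Tolkien | 0          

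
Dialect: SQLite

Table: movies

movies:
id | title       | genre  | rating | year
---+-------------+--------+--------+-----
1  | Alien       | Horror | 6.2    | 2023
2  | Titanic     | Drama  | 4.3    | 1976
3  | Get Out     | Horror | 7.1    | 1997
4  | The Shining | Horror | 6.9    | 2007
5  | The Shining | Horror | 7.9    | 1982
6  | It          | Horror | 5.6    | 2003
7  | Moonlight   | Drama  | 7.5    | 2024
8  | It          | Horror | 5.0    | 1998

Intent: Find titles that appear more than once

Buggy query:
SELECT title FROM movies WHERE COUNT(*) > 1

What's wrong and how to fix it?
Bug: COUNT(*) is an aggregate and cannot be used in WHERE

Fix: GROUP BY title, then filter groups with HAVING COUNT(*) > 1

Corrected query:
SELECT title FROM movies GROUP BY title HAVING COUNT(*) > 1

Result:
title      
-----------
It         
The Shining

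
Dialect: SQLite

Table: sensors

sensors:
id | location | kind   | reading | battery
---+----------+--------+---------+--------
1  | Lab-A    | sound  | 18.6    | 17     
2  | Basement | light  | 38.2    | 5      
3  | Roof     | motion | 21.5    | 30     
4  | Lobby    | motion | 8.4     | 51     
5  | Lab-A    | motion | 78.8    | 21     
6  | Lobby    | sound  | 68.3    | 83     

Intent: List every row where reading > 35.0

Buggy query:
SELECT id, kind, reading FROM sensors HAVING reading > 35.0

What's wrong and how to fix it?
Bug: This is a non-aggregate query (no GROUP BY, no aggregates), so in SQLite the HAVING clause is invalid here; a row-level condition belongs in WHERE

Fix: Replace HAVING with WHERE since the condition applies to individual rows

Corrected query:
SELECT id, kind, reading FROM sensors WHERE reading > 35.0

Result:
id | kind   | reading
---+--------+--------
2  | light  | 38.2   
5  | motion | 78.8   
6  | sound  | 68.3   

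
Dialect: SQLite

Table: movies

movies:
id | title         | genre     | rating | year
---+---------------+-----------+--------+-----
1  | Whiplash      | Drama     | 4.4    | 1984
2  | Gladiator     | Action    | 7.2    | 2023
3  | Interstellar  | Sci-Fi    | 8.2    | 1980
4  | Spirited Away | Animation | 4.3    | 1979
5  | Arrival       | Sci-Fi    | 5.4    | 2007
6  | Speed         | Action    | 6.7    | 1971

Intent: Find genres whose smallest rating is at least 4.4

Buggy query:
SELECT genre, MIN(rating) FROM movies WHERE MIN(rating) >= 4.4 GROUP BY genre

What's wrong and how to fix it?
Bug: Aggregates like MIN are computed per group after WHERE runs

Fix: Use HAVING for the per-group MIN condition

Corrected query:
SELECT genre, MIN(rating) FROM movies GROUP BY genre HAVING MIN(rating) >= 4.4

Result:
genre  | MIN(rating)
-------+------------
Action | 6.7        
Drama  | 4.4        
Sci-Fi | 5.4        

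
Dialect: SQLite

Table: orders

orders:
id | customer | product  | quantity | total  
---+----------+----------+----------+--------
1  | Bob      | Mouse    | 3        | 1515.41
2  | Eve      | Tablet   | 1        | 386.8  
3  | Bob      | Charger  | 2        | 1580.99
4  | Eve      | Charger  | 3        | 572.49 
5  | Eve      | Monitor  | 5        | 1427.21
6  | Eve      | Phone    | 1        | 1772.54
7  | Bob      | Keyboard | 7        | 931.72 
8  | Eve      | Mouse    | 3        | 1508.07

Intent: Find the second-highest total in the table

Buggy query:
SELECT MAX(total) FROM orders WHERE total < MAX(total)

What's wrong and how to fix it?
Bug: The inner MAX is an aggregate inside WHERE, which is not allowed

Fix: Compute the overall MAX in a subquery, then take MAX of rows below it

Corrected query:
SELECT MAX(total) FROM orders WHERE total < (SELECT MAX(total) FROM orders)

Result:
MAX(total)
----------
1580.99   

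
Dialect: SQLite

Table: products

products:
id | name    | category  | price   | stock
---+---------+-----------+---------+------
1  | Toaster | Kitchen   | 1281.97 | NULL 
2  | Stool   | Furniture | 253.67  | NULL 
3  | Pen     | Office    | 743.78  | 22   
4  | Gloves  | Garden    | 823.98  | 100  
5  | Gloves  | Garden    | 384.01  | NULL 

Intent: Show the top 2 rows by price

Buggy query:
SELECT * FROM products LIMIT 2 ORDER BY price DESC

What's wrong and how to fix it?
Bug: LIMIT must come after ORDER BY

Fix: Sort with ORDER BY, then apply LIMIT

Corrected query:
SELECT * FROM products ORDER BY price DESC LIMIT 2

Result:
id | name    | category | price   | stock
---+---------+----------+---------+------
1  | Toaster | Kitchen  | 1281.97 | NULL 
4  | Gloves  | Garden   | 823.98  | 100  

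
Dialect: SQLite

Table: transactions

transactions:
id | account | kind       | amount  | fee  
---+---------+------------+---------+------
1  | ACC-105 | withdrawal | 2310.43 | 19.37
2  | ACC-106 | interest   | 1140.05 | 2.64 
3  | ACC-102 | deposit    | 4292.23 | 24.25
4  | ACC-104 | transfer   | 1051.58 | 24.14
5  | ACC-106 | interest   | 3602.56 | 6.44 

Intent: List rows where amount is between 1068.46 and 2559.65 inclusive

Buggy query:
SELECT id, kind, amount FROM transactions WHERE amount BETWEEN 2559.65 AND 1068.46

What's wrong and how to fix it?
Bug: BETWEEN expects the lower bound first; with 2559.65 AND 1068.46 the range is empty

Fix: Write BETWEEN 1068.46 AND 2559.65

Corrected query:
SELECT id, kind, amount FROM transactions WHERE amount BETWEEN 1068.46 AND 2559.65

Result:
id | kind       | amount 
---+------------+--------
1  | withdrawal | 2310.43
2  | interest   | 1140.05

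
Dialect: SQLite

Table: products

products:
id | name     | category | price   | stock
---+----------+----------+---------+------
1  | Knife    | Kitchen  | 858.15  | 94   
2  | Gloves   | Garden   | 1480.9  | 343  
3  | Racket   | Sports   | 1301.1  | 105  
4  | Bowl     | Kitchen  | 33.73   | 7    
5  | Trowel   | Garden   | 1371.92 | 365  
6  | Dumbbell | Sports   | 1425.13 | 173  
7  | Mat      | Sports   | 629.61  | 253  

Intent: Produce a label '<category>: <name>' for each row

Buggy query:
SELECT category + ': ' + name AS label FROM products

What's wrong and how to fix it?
Bug: '+' is numeric addition; on text columns SQLite converts them to 0 instead of concatenating

Fix: Replace + with || to concatenate text

Corrected query:
SELECT category || ': ' || name AS label FROM products

Result:
label           
----------------
Kitchen: Knife  
Garden: Gloves  
Sports: Racket  
Kitchen: Bowl   
Garden: Trowel  
Sports: Dumbbell
Sports: Mat     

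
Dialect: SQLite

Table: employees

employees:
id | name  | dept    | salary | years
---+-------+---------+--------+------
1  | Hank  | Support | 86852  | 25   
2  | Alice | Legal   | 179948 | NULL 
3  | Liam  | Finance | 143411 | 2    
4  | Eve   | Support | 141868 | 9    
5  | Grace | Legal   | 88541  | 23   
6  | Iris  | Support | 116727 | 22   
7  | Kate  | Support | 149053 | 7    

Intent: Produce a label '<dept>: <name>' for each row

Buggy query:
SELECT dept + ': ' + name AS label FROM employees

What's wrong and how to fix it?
Bug: SQLite uses || for string concatenation; + coerces text to numbers (yielding 0)

Fix: Replace + with || to concatenate text

Corrected query:
SELECT dept || ': ' || name AS label FROM employees

Result:
label        
-------------
Support: Hank
Legal: Alice 
Finance: Liam
Support: Eve 
Legal: Grace 
Support: Iris
Support: Kate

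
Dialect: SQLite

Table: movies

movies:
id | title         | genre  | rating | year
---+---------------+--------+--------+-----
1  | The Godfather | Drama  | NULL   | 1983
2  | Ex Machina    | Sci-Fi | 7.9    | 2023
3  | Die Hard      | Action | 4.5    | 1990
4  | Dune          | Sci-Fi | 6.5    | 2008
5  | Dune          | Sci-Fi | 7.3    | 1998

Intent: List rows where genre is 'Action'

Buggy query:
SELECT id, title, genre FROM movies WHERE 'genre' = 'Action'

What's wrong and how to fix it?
Bug: 'genre' in single quotes is a string literal, not the column; the comparison is literal-vs-literal and never true

Fix: Remove the quotes around the column name (or use double quotes for an identifier)

Corrected query:
SELECT id, title, genre FROM movies WHERE genre = 'Action'

Result:
id | title    | genre 
---+----------+-------
3  | Die Hard | Action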